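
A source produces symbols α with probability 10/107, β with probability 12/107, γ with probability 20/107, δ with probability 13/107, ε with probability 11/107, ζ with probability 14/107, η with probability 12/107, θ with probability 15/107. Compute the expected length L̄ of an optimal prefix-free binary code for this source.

Repeatedly combine the two least-probable nodes; the expected code length is the sum of the merged weights.
merge 10/107 + 11/107 → 21/107
merge 12/107 + 12/107 → 24/107
merge 13/107 + 14/107 → 27/107
merge 15/107 + 20/107 → 35/107
merge 21/107 + 24/107 → 45/107
merge 27/107 + 35/107 → 62/107
merge 45/107 + 62/107 → 1
L = 21/107 + 24/107 + 27/107 + 35/107 + 45/107 + 62/107 + 1 = 3 bits/symbol.

3 bits/symbol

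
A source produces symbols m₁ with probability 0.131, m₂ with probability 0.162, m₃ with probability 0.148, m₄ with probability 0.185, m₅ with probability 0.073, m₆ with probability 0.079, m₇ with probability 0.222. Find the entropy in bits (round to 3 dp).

H = −Σ pᵢ log₂ pᵢ.
−0.131·log₂(0.131) = 0.3841
−0.162·log₂(0.162) = 0.4254
−0.148·log₂(0.148) = 0.4079
−0.185·log₂(0.185) = 0.4504
−0.073·log₂(0.073) = 0.2756
−0.079·log₂(0.079) = 0.2893
−0.222·log₂(0.222) = 0.4820
Sum ≈ 2.7148 → 2.715 bits.

2.715 bits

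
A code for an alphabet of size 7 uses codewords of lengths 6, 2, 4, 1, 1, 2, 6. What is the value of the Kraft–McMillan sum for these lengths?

1.59375

With common denominator 2^6 = 64: Σ 2^(−ℓᵢ) = 1/64 + 16/64 + 4/64 + 32/64 + 32/64 + 16/64 + 1/64 = 102/64 = 1.59375.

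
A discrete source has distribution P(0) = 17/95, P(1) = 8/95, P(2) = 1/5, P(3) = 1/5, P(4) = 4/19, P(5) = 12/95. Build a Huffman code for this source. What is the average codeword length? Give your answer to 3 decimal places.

Repeatedly combine the two least-probable nodes; the expected code length is the sum of the merged weights.
merge 8/95 + 12/95 → 4/19
merge 17/95 + 1/5 → 36/95
merge 1/5 + 4/19 → 39/95
merge 4/19 + 36/95 → 56/95
merge 39/95 + 56/95 → 1
L = 4/19 + 36/95 + 39/95 + 56/95 + 1 = 246/95 ≈ 2.589 bits/symbol.

2.589 bits/symbol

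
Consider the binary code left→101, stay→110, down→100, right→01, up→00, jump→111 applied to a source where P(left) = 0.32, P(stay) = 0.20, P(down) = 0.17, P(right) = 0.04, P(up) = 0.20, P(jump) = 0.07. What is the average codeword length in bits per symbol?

2.76 bits/symbol

L̄ = Σ pᵢ·ℓᵢ = 0.32·3 + 0.20·3 + 0.17·3 + 0.04·2 + 0.20·2 + 0.07·3 = 2.76 bits/symbol.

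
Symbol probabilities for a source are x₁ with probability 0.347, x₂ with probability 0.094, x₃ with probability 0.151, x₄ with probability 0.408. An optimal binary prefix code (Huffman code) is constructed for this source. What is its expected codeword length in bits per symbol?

Repeatedly combine the two least-probable nodes; the expected code length is the sum of the merged weights.
merge 47/500 + 151/1000 → 49/200
merge 49/200 + 347/1000 → 74/125
merge 51/125 + 74/125 → 1
L = 49/200 + 74/125 + 1 = 1837/1000 = 1.837 bits/symbol.

1.837 bits/symbol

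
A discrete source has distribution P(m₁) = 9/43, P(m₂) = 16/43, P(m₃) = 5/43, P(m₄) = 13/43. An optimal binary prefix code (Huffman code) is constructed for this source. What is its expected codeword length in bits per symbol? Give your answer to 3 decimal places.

1.953 bits/symbol

Repeatedly combine the two least-probable nodes; the expected code length is the sum of the merged weights.
merge 5/43 + 9/43 → 14/43
merge 13/43 + 14/43 → 27/43
merge 16/43 + 27/43 → 1
L = 14/43 + 27/43 + 1 = 84/43 ≈ 1.953 bits/symbol.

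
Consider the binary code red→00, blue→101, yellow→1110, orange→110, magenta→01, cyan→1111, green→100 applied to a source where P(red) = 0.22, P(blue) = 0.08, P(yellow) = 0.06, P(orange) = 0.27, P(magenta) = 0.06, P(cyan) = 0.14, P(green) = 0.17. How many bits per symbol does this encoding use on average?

2.92 bits/symbol

L̄ = Σ pᵢ·ℓᵢ = 0.22·2 + 0.08·3 + 0.06·4 + 0.27·3 + 0.06·2 + 0.14·4 + 0.17·3 = 2.92 bits/symbol.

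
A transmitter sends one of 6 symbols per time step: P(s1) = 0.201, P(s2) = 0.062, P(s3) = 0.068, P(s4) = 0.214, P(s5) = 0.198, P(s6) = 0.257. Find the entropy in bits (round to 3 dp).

H = −Σ pᵢ log₂ pᵢ.
−0.201·log₂(0.201) = 0.4653
−0.062·log₂(0.062) = 0.2487
−0.068·log₂(0.068) = 0.2637
−0.214·log₂(0.214) = 0.4760
−0.198·log₂(0.198) = 0.4626
−0.257·log₂(0.257) = 0.5038
Sum ≈ 2.4201 → 2.420 bits.

2.420 bits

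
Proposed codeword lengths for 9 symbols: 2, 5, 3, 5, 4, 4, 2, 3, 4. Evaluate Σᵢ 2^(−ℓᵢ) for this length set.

With common denominator 2^5 = 32: Σ 2^(−ℓᵢ) = 8/32 + 1/32 + 4/32 + 1/32 + 2/32 + 2/32 + 8/32 + 4/32 + 2/32 = 32/32 = 1.

1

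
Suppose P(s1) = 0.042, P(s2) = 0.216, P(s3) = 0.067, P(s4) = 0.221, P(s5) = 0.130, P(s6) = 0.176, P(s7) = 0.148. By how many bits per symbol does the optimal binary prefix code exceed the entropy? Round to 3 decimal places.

0.028 bits

Entropy H = −Σ p log₂ p ≈ 2.6439 bits.
Huffman merges: 21/500+67/1000→109/1000; 109/1000+13/100→239/1000; 37/250+22/125→81/250; 27/125+221/1000→437/1000; 239/1000+81/250→563/1000; 437/1000+563/1000→1. L = 334/125 ≈ 2.6720.
L − H = 2.6720 − 2.6439 = 0.028 bits.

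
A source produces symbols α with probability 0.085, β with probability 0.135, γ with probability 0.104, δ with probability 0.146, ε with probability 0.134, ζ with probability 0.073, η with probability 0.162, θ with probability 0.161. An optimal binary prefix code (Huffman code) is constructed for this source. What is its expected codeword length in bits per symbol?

2.996 bits/symbol

Repeatedly combine the two least-probable nodes; the expected code length is the sum of the merged weights.
merge 73/1000 + 17/200 → 79/500
merge 13/125 + 67/500 → 119/500
merge 27/200 + 73/500 → 281/1000
merge 79/500 + 161/1000 → 319/1000
merge 81/500 + 119/500 → 2/5
merge 281/1000 + 319/1000 → 3/5
merge 2/5 + 3/5 → 1
L = 79/500 + 119/500 + 281/1000 + 319/1000 + 2/5 + 3/5 + 1 = 749/250 = 2.996 bits/symbol.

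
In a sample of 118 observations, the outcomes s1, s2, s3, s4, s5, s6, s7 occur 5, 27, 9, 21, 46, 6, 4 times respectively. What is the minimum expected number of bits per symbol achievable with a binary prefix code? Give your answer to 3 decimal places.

Probabilities are the counts divided by 118.
Repeatedly combine the two least-probable nodes; the expected code length is the sum of the merged weights.
merge 2/59 + 5/118 → 9/118
merge 3/59 + 9/118 → 15/118
merge 9/118 + 15/118 → 12/59
merge 21/118 + 12/59 → 45/118
merge 27/118 + 45/118 → 36/59
merge 23/59 + 36/59 → 1
L = 9/118 + 15/118 + 12/59 + 45/118 + 36/59 + 1 = 283/118 ≈ 2.398 bits/symbol.

2.398 bits/symbol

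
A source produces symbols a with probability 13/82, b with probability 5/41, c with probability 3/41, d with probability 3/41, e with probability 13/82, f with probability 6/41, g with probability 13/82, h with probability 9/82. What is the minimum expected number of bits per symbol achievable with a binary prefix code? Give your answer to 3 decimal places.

2.988 bits/symbol

Repeatedly combine the two least-probable nodes; the expected code length is the sum of the merged weights.
merge 3/41 + 3/41 → 6/41
merge 9/82 + 5/41 → 19/82
merge 6/41 + 6/41 → 12/41
merge 13/82 + 13/82 → 13/41
merge 13/82 + 19/82 → 16/41
merge 12/41 + 13/41 → 25/41
merge 16/41 + 25/41 → 1
L = 6/41 + 19/82 + 12/41 + 13/41 + 16/41 + 25/41 + 1 = 245/82 ≈ 2.988 bits/symbol.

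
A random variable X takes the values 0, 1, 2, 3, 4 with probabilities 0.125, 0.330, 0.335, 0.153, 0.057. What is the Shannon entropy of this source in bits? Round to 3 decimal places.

2.081 bits

H = −Σ pᵢ log₂ pᵢ.
−0.125·log₂(0.125) = 0.3750
−0.330·log₂(0.330) = 0.5278
−0.335·log₂(0.335) = 0.5286
−0.153·log₂(0.153) = 0.4144
−0.057·log₂(0.057) = 0.2356
Sum ≈ 2.0813 → 2.081 bits.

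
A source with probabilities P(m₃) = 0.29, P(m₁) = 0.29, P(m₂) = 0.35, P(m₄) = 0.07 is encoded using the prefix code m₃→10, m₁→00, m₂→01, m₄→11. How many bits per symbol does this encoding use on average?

2 bits/symbol

L̄ = Σ pᵢ·ℓᵢ = 0.29·2 + 0.29·2 + 0.35·2 + 0.07·2 = 2 bits/symbol.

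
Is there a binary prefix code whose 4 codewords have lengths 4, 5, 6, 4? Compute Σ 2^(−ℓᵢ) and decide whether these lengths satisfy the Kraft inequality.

0.171875; yes

With common denominator 2^6 = 64: Σ 2^(−ℓᵢ) = 4/64 + 2/64 + 1/64 + 4/64 = 11/64 = 0.171875.
Kraft's inequality requires Σ ≤ 1; here Σ = 0.171875 ≤ 1, so such a prefix code exists.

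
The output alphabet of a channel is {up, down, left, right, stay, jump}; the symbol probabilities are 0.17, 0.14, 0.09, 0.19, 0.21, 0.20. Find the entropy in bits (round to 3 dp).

2.537 bits

H = −Σ pᵢ log₂ pᵢ.
−0.17·log₂(0.17) = 0.4346
−0.14·log₂(0.14) = 0.3971
−0.09·log₂(0.09) = 0.3127
−0.19·log₂(0.19) = 0.4552
−0.21·log₂(0.21) = 0.4728
−0.20·log₂(0.20) = 0.4644
Sum ≈ 2.5368 → 2.537 bits.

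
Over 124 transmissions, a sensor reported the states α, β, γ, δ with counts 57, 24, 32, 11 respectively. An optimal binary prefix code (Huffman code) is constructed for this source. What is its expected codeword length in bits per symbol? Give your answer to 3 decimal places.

Probabilities are the counts divided by 124.
Repeatedly combine the two least-probable nodes; the expected code length is the sum of the merged weights.
merge 11/124 + 6/31 → 35/124
merge 8/31 + 35/124 → 67/124
merge 57/124 + 67/124 → 1
L = 35/124 + 67/124 + 1 = 113/62 ≈ 1.823 bits/symbol.

1.823 bits/symbol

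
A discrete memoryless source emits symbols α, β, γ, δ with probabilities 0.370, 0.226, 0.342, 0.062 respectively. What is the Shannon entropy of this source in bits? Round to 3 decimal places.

1.794 bits

H = −Σ pᵢ log₂ pᵢ.
−0.370·log₂(0.370) = 0.5307
−0.226·log₂(0.226) = 0.4849
−0.342·log₂(0.342) = 0.5294
−0.062·log₂(0.062) = 0.2487
Sum ≈ 1.7937 → 1.794 bits.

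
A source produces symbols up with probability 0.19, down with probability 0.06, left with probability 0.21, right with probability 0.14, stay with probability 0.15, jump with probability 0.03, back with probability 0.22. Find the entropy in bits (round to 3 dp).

H = −Σ pᵢ log₂ pᵢ.
−0.19·log₂(0.19) = 0.4552
−0.06·log₂(0.06) = 0.2435
−0.21·log₂(0.21) = 0.4728
−0.14·log₂(0.14) = 0.3971
−0.15·log₂(0.15) = 0.4105
−0.03·log₂(0.03) = 0.1518
−0.22·log₂(0.22) = 0.4806
Sum ≈ 2.6116 → 2.612 bits.

2.612 bits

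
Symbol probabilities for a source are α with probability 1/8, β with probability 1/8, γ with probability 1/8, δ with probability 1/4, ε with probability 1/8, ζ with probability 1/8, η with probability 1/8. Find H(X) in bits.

2.75 bits

Each probability is a power of 1/2, so log₂(1/p) is an integer.
H = Σ p·log₂(1/p) = 1/8·3 + 1/8·3 + 1/8·3 + 1/4·2 + 1/8·3 + 1/8·3 + 1/8·3 = 2.75 bits.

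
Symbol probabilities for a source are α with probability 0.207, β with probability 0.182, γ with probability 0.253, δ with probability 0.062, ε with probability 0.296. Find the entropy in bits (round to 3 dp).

H = −Σ pᵢ log₂ pᵢ.
−0.207·log₂(0.207) = 0.4704
−0.182·log₂(0.182) = 0.4474
−0.253·log₂(0.253) = 0.5016
−0.062·log₂(0.062) = 0.2487
−0.296·log₂(0.296) = 0.5199
Sum ≈ 2.1880 → 2.188 bits.

2.188 bits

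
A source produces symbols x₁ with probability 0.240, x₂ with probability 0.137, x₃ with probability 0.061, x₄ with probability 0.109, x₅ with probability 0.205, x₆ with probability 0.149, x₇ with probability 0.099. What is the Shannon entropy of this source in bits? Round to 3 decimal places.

H = −Σ pᵢ log₂ pᵢ.
−0.240·log₂(0.240) = 0.4941
−0.137·log₂(0.137) = 0.3929
−0.061·log₂(0.061) = 0.2461
−0.109·log₂(0.109) = 0.3485
−0.205·log₂(0.205) = 0.4687
−0.149·log₂(0.149) = 0.4092
−0.099·log₂(0.099) = 0.3303
Sum ≈ 2.6899 → 2.690 bits.

2.690 bits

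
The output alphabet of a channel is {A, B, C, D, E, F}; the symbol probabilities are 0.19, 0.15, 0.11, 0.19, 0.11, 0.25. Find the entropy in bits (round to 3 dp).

H = −Σ pᵢ log₂ pᵢ.
−0.19·log₂(0.19) = 0.4552
−0.15·log₂(0.15) = 0.4105
−0.11·log₂(0.11) = 0.3503
−0.19·log₂(0.19) = 0.4552
−0.11·log₂(0.11) = 0.3503
−0.25·log₂(0.25) = 0.5000
Sum ≈ 2.5216 → 2.522 bits.

2.522 bits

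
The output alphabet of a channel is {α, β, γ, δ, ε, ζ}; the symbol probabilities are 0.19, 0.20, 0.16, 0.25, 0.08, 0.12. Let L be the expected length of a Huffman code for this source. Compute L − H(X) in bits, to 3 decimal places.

0.049 bits

Entropy H = −Σ p log₂ p ≈ 2.5012 bits.
Huffman merges: 2/25+3/25→1/5; 4/25+19/100→7/20; 1/5+1/5→2/5; 1/4+7/20→3/5; 2/5+3/5→1. L = 51/20 ≈ 2.5500.
L − H = 2.5500 − 2.5012 = 0.049 bits.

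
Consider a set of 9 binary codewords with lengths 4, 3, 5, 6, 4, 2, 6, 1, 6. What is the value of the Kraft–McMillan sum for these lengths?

With common denominator 2^6 = 64: Σ 2^(−ℓᵢ) = 4/64 + 8/64 + 2/64 + 1/64 + 4/64 + 16/64 + 1/64 + 32/64 + 1/64 = 69/64 = 1.078125.

1.078125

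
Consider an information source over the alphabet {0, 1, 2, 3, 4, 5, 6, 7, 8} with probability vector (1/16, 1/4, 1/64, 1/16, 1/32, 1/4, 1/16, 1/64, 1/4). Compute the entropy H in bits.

Each probability is a power of 1/2, so log₂(1/p) is an integer.
H = Σ p·log₂(1/p) = 1/16·4 + 1/4·2 + 1/64·6 + 1/16·4 + 1/32·5 + 1/4·2 + 1/16·4 + 1/64·6 + 1/4·2 = 2.59375 bits.

2.59375 bits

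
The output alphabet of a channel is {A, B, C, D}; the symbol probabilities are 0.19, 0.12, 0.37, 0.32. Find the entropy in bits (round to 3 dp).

H = −Σ pᵢ log₂ pᵢ.
−0.19·log₂(0.19) = 0.4552
−0.12·log₂(0.12) = 0.3671
−0.37·log₂(0.37) = 0.5307
−0.32·log₂(0.32) = 0.5260
Sum ≈ 1.8791 → 1.879 bits.

1.879 bits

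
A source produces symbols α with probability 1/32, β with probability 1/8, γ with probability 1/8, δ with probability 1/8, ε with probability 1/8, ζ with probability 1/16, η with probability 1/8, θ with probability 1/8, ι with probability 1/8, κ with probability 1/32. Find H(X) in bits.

Each probability is a power of 1/2, so log₂(1/p) is an integer.
H = Σ p·log₂(1/p) = 1/32·5 + 1/8·3 + 1/8·3 + 1/8·3 + 1/8·3 + 1/16·4 + 1/8·3 + 1/8·3 + 1/8·3 + 1/32·5 = 3.1875 bits.

3.1875 bits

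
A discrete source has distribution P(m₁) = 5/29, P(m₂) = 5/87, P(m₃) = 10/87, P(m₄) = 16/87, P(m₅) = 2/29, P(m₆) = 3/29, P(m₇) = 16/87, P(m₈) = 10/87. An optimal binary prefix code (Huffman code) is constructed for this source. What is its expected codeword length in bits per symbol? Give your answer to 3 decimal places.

2.943 bits/symbol

Repeatedly combine the two least-probable nodes; the expected code length is the sum of the merged weights.
merge 5/87 + 2/29 → 11/87
merge 3/29 + 10/87 → 19/87
merge 10/87 + 11/87 → 7/29
merge 5/29 + 16/87 → 31/87
merge 16/87 + 19/87 → 35/87
merge 7/29 + 31/87 → 52/87
merge 35/87 + 52/87 → 1
L = 11/87 + 19/87 + 7/29 + 31/87 + 35/87 + 52/87 + 1 = 256/87 ≈ 2.943 bits/symbol.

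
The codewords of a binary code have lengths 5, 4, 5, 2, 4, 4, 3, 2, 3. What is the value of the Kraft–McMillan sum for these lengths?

1

With common denominator 2^5 = 32: Σ 2^(−ℓᵢ) = 1/32 + 2/32 + 1/32 + 8/32 + 2/32 + 2/32 + 4/32 + 8/32 + 4/32 = 32/32 = 1.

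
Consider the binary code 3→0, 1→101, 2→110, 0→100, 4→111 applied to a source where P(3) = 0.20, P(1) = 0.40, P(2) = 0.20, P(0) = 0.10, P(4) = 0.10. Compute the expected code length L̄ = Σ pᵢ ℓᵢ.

L̄ = Σ pᵢ·ℓᵢ = 0.20·1 + 0.40·3 + 0.20·3 + 0.10·3 + 0.10·3 = 2.6 bits/symbol.

2.6 bits/symbol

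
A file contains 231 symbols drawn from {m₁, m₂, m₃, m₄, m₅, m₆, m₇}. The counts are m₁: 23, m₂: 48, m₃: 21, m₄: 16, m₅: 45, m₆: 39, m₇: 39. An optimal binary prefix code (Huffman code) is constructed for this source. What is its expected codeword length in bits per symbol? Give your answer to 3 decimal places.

2.758 bits/symbol

Probabilities are the counts divided by 231.
Repeatedly combine the two least-probable nodes; the expected code length is the sum of the merged weights.
merge 16/231 + 1/11 → 37/231
merge 23/231 + 37/231 → 20/77
merge 13/77 + 13/77 → 26/77
merge 15/77 + 16/77 → 31/77
merge 20/77 + 26/77 → 46/77
merge 31/77 + 46/77 → 1
L = 37/231 + 20/77 + 26/77 + 31/77 + 46/77 + 1 = 91/33 ≈ 2.758 bits/symbol.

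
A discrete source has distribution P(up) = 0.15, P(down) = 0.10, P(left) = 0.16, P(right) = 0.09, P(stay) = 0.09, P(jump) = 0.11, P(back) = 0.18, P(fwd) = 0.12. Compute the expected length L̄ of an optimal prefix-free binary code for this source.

3 bits/symbol

Repeatedly combine the two least-probable nodes; the expected code length is the sum of the merged weights.
merge 9/100 + 9/100 → 9/50
merge 1/10 + 11/100 → 21/100
merge 3/25 + 3/20 → 27/100
merge 4/25 + 9/50 → 17/50
merge 9/50 + 21/100 → 39/100
merge 27/100 + 17/50 → 61/100
merge 39/100 + 61/100 → 1
L = 9/50 + 21/100 + 27/100 + 17/50 + 39/100 + 61/100 + 1 = 3 bits/symbol.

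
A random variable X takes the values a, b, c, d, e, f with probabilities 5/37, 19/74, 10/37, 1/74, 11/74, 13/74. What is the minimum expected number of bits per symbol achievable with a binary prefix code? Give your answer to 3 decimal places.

2.446 bits/symbol

Repeatedly combine the two least-probable nodes; the expected code length is the sum of the merged weights.
merge 1/74 + 5/37 → 11/74
merge 11/74 + 11/74 → 11/37
merge 13/74 + 19/74 → 16/37
merge 10/37 + 11/37 → 21/37
merge 16/37 + 21/37 → 1
L = 11/74 + 11/37 + 16/37 + 21/37 + 1 = 181/74 ≈ 2.446 bits/symbol.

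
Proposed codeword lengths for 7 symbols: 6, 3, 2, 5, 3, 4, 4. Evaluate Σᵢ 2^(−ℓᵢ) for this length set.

With common denominator 2^6 = 64: Σ 2^(−ℓᵢ) = 1/64 + 8/64 + 16/64 + 2/64 + 8/64 + 4/64 + 4/64 = 43/64 = 0.671875.

0.671875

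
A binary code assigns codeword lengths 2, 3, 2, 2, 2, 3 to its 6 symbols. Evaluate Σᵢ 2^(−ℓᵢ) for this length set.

With common denominator 2^3 = 8: Σ 2^(−ℓᵢ) = 2/8 + 1/8 + 2/8 + 2/8 + 2/8 + 1/8 = 10/8 = 1.25.

1.25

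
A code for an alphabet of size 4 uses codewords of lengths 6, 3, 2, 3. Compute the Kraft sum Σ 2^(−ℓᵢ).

0.515625

With common denominator 2^6 = 64: Σ 2^(−ℓᵢ) = 1/64 + 8/64 + 16/64 + 8/64 = 33/64 = 0.515625.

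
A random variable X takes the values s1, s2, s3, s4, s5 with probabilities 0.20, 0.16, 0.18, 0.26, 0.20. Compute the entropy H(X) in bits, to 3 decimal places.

2.302 bits

H = −Σ pᵢ log₂ pᵢ.
−0.20·log₂(0.20) = 0.4644
−0.16·log₂(0.16) = 0.4230
−0.18·log₂(0.18) = 0.4453
−0.26·log₂(0.26) = 0.5053
−0.20·log₂(0.20) = 0.4644
Sum ≈ 2.3024 → 2.302 bits.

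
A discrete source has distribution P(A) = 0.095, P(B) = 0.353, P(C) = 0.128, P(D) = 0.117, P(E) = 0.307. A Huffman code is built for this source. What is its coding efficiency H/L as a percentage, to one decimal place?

96.3%

Entropy H = −Σ p log₂ p ≈ 2.1177 bits.
Huffman merges: 19/200+117/1000→53/250; 16/125+53/250→17/50; 307/1000+17/50→647/1000; 353/1000+647/1000→1. L = 2199/1000 ≈ 2.1990.
Efficiency = H/L = 2.1177/2.1990 = 96.3%.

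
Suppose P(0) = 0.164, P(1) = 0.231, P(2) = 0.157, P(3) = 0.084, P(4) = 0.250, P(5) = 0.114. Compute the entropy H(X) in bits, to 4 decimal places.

2.4928 bits

H = −Σ pᵢ log₂ pᵢ.
−0.164·log₂(0.164) = 0.4278
−0.231·log₂(0.231) = 0.4883
−0.157·log₂(0.157) = 0.4194
−0.084·log₂(0.084) = 0.3002
−0.250·log₂(0.250) = 0.5000
−0.114·log₂(0.114) = 0.3571
Sum ≈ 2.4928 → 2.4928 bits.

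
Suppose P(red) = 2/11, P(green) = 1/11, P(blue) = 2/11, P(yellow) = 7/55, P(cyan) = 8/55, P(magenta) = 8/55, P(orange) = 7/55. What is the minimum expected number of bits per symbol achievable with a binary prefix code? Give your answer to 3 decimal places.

2.818 bits/symbol

Repeatedly combine the two least-probable nodes; the expected code length is the sum of the merged weights.
merge 1/11 + 7/55 → 12/55
merge 7/55 + 8/55 → 3/11
merge 8/55 + 2/11 → 18/55
merge 2/11 + 12/55 → 2/5
merge 3/11 + 18/55 → 3/5
merge 2/5 + 3/5 → 1
L = 12/55 + 3/11 + 18/55 + 2/5 + 3/5 + 1 = 31/11 ≈ 2.818 bits/symbol.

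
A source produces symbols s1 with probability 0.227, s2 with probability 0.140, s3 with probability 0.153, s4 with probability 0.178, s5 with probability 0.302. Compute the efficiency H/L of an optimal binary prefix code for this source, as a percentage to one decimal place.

Entropy H = −Σ p log₂ p ≈ 2.2620 bits.
Huffman merges: 7/50+153/1000→293/1000; 89/500+227/1000→81/200; 293/1000+151/500→119/200; 81/200+119/200→1. L = 2293/1000 ≈ 2.2930.
Efficiency = H/L = 2.2620/2.2930 = 98.6%.

98.6%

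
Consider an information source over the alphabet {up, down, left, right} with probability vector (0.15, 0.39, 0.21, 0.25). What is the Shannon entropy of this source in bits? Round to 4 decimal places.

1.9132 bits

H = −Σ pᵢ log₂ pᵢ.
−0.15·log₂(0.15) = 0.4105
−0.39·log₂(0.39) = 0.5298
−0.21·log₂(0.21) = 0.4728
−0.25·log₂(0.25) = 0.5000
Sum ≈ 1.9132 → 1.9132 bits.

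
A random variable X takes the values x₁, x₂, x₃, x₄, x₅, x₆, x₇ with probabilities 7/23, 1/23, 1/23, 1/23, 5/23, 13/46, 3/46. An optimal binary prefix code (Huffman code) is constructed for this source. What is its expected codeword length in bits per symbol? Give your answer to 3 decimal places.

2.391 bits/symbol

Repeatedly combine the two least-probable nodes; the expected code length is the sum of the merged weights.
merge 1/23 + 1/23 → 2/23
merge 1/23 + 3/46 → 5/46
merge 2/23 + 5/46 → 9/46
merge 9/46 + 5/23 → 19/46
merge 13/46 + 7/23 → 27/46
merge 19/46 + 27/46 → 1
L = 2/23 + 5/46 + 9/46 + 19/46 + 27/46 + 1 = 55/23 ≈ 2.391 bits/symbol.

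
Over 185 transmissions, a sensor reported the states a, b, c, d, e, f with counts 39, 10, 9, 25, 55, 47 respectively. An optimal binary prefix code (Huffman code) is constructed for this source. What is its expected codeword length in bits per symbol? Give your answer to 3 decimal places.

2.341 bits/symbol

Probabilities are the counts divided by 185.
Repeatedly combine the two least-probable nodes; the expected code length is the sum of the merged weights.
merge 9/185 + 2/37 → 19/185
merge 19/185 + 5/37 → 44/185
merge 39/185 + 44/185 → 83/185
merge 47/185 + 11/37 → 102/185
merge 83/185 + 102/185 → 1
L = 19/185 + 44/185 + 83/185 + 102/185 + 1 = 433/185 ≈ 2.341 bits/symbol.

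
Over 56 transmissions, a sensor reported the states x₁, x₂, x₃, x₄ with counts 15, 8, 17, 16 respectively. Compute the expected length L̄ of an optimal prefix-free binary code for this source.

Probabilities are the counts divided by 56.
Repeatedly combine the two least-probable nodes; the expected code length is the sum of the merged weights.
merge 1/7 + 15/56 → 23/56
merge 2/7 + 17/56 → 33/56
merge 23/56 + 33/56 → 1
L = 23/56 + 33/56 + 1 = 2 bits/symbol.

2 bits/symbol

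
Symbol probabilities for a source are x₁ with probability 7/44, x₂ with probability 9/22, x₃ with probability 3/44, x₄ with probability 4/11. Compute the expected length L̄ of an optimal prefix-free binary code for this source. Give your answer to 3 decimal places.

Repeatedly combine the two least-probable nodes; the expected code length is the sum of the merged weights.
merge 3/44 + 7/44 → 5/22
merge 5/22 + 4/11 → 13/22
merge 9/22 + 13/22 → 1
L = 5/22 + 13/22 + 1 = 20/11 ≈ 1.818 bits/symbol.

1.818 bits/symbol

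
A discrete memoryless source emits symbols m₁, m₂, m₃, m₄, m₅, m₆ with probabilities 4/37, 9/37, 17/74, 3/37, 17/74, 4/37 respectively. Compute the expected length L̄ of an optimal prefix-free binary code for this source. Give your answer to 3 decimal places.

Repeatedly combine the two least-probable nodes; the expected code length is the sum of the merged weights.
merge 3/37 + 4/37 → 7/37
merge 4/37 + 7/37 → 11/37
merge 17/74 + 17/74 → 17/37
merge 9/37 + 11/37 → 20/37
merge 17/37 + 20/37 → 1
L = 7/37 + 11/37 + 17/37 + 20/37 + 1 = 92/37 ≈ 2.486 bits/symbol.

2.486 bits/symbol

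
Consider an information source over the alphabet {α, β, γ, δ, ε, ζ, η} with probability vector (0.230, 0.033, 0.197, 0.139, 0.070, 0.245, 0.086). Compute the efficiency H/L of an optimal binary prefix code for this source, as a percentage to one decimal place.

98.4%

Entropy H = −Σ p log₂ p ≈ 2.5776 bits.
Huffman merges: 33/1000+7/100→103/1000; 43/500+103/1000→189/1000; 139/1000+189/1000→41/125; 197/1000+23/100→427/1000; 49/200+41/125→573/1000; 427/1000+573/1000→1. L = 131/50 ≈ 2.6200.
Efficiency = H/L = 2.5776/2.6200 = 98.4%.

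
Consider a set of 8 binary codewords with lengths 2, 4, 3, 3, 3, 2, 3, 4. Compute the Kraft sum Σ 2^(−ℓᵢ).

With common denominator 2^4 = 16: Σ 2^(−ℓᵢ) = 4/16 + 1/16 + 2/16 + 2/16 + 2/16 + 4/16 + 2/16 + 1/16 = 18/16 = 1.125.

1.125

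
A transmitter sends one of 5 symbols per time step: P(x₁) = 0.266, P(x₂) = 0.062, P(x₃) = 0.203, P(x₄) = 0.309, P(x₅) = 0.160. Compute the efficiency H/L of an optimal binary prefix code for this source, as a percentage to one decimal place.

Entropy H = −Σ p log₂ p ≈ 2.1705 bits.
Huffman merges: 31/500+4/25→111/500; 203/1000+111/500→17/40; 133/500+309/1000→23/40; 17/40+23/40→1. L = 1111/500 ≈ 2.2220.
Efficiency = H/L = 2.1705/2.2220 = 97.7%.

97.7%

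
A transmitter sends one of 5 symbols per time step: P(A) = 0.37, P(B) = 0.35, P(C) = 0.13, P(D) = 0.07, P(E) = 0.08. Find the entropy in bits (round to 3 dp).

2.004 bits

H = −Σ pᵢ log₂ pᵢ.
−0.37·log₂(0.37) = 0.5307
−0.35·log₂(0.35) = 0.5301
−0.13·log₂(0.13) = 0.3826
−0.07·log₂(0.07) = 0.2686
−0.08·log₂(0.08) = 0.2915
Sum ≈ 2.0035 → 2.004 bits.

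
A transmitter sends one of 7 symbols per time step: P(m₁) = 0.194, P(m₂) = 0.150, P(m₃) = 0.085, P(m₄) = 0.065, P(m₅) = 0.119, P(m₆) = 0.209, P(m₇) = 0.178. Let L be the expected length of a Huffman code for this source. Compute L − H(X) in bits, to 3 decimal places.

Entropy H = −Σ p log₂ p ≈ 2.7088 bits.
Huffman merges: 13/200+17/200→3/20; 119/1000+3/20→269/1000; 3/20+89/500→41/125; 97/500+209/1000→403/1000; 269/1000+41/125→597/1000; 403/1000+597/1000→1. L = 2747/1000 ≈ 2.7470.
L − H = 2.7470 − 2.7088 = 0.038 bits.

0.038 bits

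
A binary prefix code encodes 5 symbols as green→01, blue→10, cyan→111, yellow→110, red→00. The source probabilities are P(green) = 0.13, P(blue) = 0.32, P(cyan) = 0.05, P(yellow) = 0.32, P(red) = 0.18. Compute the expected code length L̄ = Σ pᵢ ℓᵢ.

2.37 bits/symbol

L̄ = Σ pᵢ·ℓᵢ = 0.13·2 + 0.32·2 + 0.05·3 + 0.32·3 + 0.18·2 = 2.37 bits/symbol.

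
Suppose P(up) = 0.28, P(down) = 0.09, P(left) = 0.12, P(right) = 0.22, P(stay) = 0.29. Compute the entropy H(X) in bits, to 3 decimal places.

2.192 bits

H = −Σ pᵢ log₂ pᵢ.
−0.28·log₂(0.28) = 0.5142
−0.09·log₂(0.09) = 0.3127
−0.12·log₂(0.12) = 0.3671
−0.22·log₂(0.22) = 0.4806
−0.29·log₂(0.29) = 0.5179
Sum ≈ 2.1924 → 2.192 bits.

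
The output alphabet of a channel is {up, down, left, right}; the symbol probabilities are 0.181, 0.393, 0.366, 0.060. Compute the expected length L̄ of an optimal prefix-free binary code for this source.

Repeatedly combine the two least-probable nodes; the expected code length is the sum of the merged weights.
merge 3/50 + 181/1000 → 241/1000
merge 241/1000 + 183/500 → 607/1000
merge 393/1000 + 607/1000 → 1
L = 241/1000 + 607/1000 + 1 = 231/125 = 1.848 bits/symbol.

1.848 bits/symbol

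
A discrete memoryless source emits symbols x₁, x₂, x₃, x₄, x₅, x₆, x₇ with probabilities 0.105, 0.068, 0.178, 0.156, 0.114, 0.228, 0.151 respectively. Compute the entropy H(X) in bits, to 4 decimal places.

2.7218 bits

H = −Σ pᵢ log₂ pᵢ.
−0.105·log₂(0.105) = 0.3414
−0.068·log₂(0.068) = 0.2637
−0.178·log₂(0.178) = 0.4432
−0.156·log₂(0.156) = 0.4181
−0.114·log₂(0.114) = 0.3571
−0.228·log₂(0.228) = 0.4863
−0.151·log₂(0.151) = 0.4118
Sum ≈ 2.7218 → 2.7218 bits.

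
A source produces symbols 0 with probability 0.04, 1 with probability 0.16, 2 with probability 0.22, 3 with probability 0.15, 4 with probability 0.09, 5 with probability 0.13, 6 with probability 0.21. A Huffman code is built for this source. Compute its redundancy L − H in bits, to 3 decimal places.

Entropy H = −Σ p log₂ p ≈ 2.6680 bits.
Huffman merges: 1/25+9/100→13/100; 13/100+13/100→13/50; 3/20+4/25→31/100; 21/100+11/50→43/100; 13/50+31/100→57/100; 43/100+57/100→1. L = 27/10 ≈ 2.7000.
L − H = 2.7000 − 2.6680 = 0.032 bits.

0.032 bits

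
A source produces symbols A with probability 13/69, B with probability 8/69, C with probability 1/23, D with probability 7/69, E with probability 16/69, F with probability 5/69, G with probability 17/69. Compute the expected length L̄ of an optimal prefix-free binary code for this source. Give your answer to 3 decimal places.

Repeatedly combine the two least-probable nodes; the expected code length is the sum of the merged weights.
merge 1/23 + 5/69 → 8/69
merge 7/69 + 8/69 → 5/23
merge 8/69 + 13/69 → 7/23
merge 5/23 + 16/69 → 31/69
merge 17/69 + 7/23 → 38/69
merge 31/69 + 38/69 → 1
L = 8/69 + 5/23 + 7/23 + 31/69 + 38/69 + 1 = 182/69 ≈ 2.638 bits/symbol.

2.638 bits/symbol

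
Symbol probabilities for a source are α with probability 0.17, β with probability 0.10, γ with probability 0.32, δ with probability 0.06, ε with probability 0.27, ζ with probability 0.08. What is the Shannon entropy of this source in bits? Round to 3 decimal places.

H = −Σ pᵢ log₂ pᵢ.
−0.17·log₂(0.17) = 0.4346
−0.10·log₂(0.10) = 0.3322
−0.32·log₂(0.32) = 0.5260
−0.06·log₂(0.06) = 0.2435
−0.27·log₂(0.27) = 0.5100
−0.08·log₂(0.08) = 0.2915
Sum ≈ 2.3379 → 2.338 bits.

2.338 bits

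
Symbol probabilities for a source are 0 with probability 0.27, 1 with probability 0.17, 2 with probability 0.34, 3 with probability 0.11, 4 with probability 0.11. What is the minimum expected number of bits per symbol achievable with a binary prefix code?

Repeatedly combine the two least-probable nodes; the expected code length is the sum of the merged weights.
merge 11/100 + 11/100 → 11/50
merge 17/100 + 11/50 → 39/100
merge 27/100 + 17/50 → 61/100
merge 39/100 + 61/100 → 1
L = 11/50 + 39/100 + 61/100 + 1 = 111/50 = 2.22 bits/symbol.

2.22 bits/symbol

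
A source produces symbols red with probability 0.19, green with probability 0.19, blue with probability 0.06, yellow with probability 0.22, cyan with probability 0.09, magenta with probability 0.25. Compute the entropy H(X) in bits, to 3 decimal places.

H = −Σ pᵢ log₂ pᵢ.
−0.19·log₂(0.19) = 0.4552
−0.19·log₂(0.19) = 0.4552
−0.06·log₂(0.06) = 0.2435
−0.22·log₂(0.22) = 0.4806
−0.09·log₂(0.09) = 0.3127
−0.25·log₂(0.25) = 0.5000
Sum ≈ 2.4472 → 2.447 bits.

2.447 bits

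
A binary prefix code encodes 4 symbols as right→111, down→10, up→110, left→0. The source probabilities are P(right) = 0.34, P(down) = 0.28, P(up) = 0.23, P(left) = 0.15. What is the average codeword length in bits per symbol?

L̄ = Σ pᵢ·ℓᵢ = 0.34·3 + 0.28·2 + 0.23·3 + 0.15·1 = 2.42 bits/symbol.

2.42 bits/symbol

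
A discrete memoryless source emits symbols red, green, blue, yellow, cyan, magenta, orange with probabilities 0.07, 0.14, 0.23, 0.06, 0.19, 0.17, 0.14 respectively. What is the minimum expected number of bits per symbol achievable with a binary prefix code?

2.71 bits/symbol

Repeatedly combine the two least-probable nodes; the expected code length is the sum of the merged weights.
merge 3/50 + 7/100 → 13/100
merge 13/100 + 7/50 → 27/100
merge 7/50 + 17/100 → 31/100
merge 19/100 + 23/100 → 21/50
merge 27/100 + 31/100 → 29/50
merge 21/50 + 29/50 → 1
L = 13/100 + 27/100 + 31/100 + 21/50 + 29/50 + 1 = 271/100 = 2.71 bits/symbol.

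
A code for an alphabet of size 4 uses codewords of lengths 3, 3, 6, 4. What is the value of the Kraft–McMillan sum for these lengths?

With common denominator 2^6 = 64: Σ 2^(−ℓᵢ) = 8/64 + 8/64 + 1/64 + 4/64 = 21/64 = 0.328125.

0.328125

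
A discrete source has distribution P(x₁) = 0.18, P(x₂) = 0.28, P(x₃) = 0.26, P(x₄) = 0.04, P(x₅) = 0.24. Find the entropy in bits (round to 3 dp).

H = −Σ pᵢ log₂ pᵢ.
−0.18·log₂(0.18) = 0.4453
−0.28·log₂(0.28) = 0.5142
−0.26·log₂(0.26) = 0.5053
−0.04·log₂(0.04) = 0.1858
−0.24·log₂(0.24) = 0.4941
Sum ≈ 2.1447 → 2.145 bits.

2.145 bits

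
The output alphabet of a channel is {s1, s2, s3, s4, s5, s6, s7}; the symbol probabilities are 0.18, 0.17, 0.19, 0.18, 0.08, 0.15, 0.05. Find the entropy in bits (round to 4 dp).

2.6986 bits

H = −Σ pᵢ log₂ pᵢ.
−0.18·log₂(0.18) = 0.4453
−0.17·log₂(0.17) = 0.4346
−0.19·log₂(0.19) = 0.4552
−0.18·log₂(0.18) = 0.4453
−0.08·log₂(0.08) = 0.2915
−0.15·log₂(0.15) = 0.4105
−0.05·log₂(0.05) = 0.2161
Sum ≈ 2.6986 → 2.6986 bits.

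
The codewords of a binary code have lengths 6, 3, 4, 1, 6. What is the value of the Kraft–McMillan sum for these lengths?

With common denominator 2^6 = 64: Σ 2^(−ℓᵢ) = 1/64 + 8/64 + 4/64 + 32/64 + 1/64 = 46/64 = 0.71875.

0.71875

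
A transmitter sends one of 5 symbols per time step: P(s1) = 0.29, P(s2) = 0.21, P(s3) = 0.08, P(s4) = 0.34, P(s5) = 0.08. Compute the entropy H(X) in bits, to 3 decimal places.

H = −Σ pᵢ log₂ pᵢ.
−0.29·log₂(0.29) = 0.5179
−0.21·log₂(0.21) = 0.4728
−0.08·log₂(0.08) = 0.2915
−0.34·log₂(0.34) = 0.5292
−0.08·log₂(0.08) = 0.2915
Sum ≈ 2.1029 → 2.103 bits.

2.103 bits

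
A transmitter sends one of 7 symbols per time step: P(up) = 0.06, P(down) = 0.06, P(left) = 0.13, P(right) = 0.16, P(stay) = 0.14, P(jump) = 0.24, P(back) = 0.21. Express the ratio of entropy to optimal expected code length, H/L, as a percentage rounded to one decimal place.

99.5%

Entropy H = −Σ p log₂ p ≈ 2.6568 bits.
Huffman merges: 3/50+3/50→3/25; 3/25+13/100→1/4; 7/50+4/25→3/10; 21/100+6/25→9/20; 1/4+3/10→11/20; 9/20+11/20→1. L = 267/100 ≈ 2.6700.
Efficiency = H/L = 2.6568/2.6700 = 99.5%.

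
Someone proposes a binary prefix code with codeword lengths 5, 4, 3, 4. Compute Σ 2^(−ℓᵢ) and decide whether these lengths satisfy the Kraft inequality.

0.28125; yes

With common denominator 2^5 = 32: Σ 2^(−ℓᵢ) = 1/32 + 2/32 + 4/32 + 2/32 = 9/32 = 0.28125.
Kraft's inequality requires Σ ≤ 1; here Σ = 0.28125 ≤ 1, so such a prefix code exists.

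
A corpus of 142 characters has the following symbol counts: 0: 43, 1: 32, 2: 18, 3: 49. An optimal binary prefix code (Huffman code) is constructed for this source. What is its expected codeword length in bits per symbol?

2 bits/symbol

Probabilities are the counts divided by 142.
Repeatedly combine the two least-probable nodes; the expected code length is the sum of the merged weights.
merge 9/71 + 16/71 → 25/71
merge 43/142 + 49/142 → 46/71
merge 25/71 + 46/71 → 1
L = 25/71 + 46/71 + 1 = 2 bits/symbol.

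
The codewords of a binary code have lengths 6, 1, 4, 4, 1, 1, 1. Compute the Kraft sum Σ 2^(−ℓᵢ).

2.140625

With common denominator 2^6 = 64: Σ 2^(−ℓᵢ) = 1/64 + 32/64 + 4/64 + 4/64 + 32/64 + 32/64 + 32/64 = 137/64 = 2.140625.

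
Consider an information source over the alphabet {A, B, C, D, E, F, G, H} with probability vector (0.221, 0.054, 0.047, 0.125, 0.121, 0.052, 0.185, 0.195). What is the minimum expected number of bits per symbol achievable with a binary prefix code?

Repeatedly combine the two least-probable nodes; the expected code length is the sum of the merged weights.
merge 47/1000 + 13/250 → 99/1000
merge 27/500 + 99/1000 → 153/1000
merge 121/1000 + 1/8 → 123/500
merge 153/1000 + 37/200 → 169/500
merge 39/200 + 221/1000 → 52/125
merge 123/500 + 169/500 → 73/125
merge 52/125 + 73/125 → 1
L = 99/1000 + 153/1000 + 123/500 + 169/500 + 52/125 + 73/125 + 1 = 709/250 = 2.836 bits/symbol.

2.836 bits/symbol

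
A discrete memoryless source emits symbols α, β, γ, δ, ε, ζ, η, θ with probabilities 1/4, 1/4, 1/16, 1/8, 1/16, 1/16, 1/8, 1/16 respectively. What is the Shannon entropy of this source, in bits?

2.75 bits

Each probability is a power of 1/2, so log₂(1/p) is an integer.
H = Σ p·log₂(1/p) = 1/4·2 + 1/4·2 + 1/16·4 + 1/8·3 + 1/16·4 + 1/16·4 + 1/8·3 + 1/16·4 = 2.75 bits.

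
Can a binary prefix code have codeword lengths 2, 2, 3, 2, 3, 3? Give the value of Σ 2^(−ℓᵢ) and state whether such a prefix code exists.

1.125; no

With common denominator 2^3 = 8: Σ 2^(−ℓᵢ) = 2/8 + 2/8 + 1/8 + 2/8 + 1/8 + 1/8 = 9/8 = 1.125.
Kraft's inequality requires Σ ≤ 1; here Σ = 1.125 > 1, so no such prefix code exists.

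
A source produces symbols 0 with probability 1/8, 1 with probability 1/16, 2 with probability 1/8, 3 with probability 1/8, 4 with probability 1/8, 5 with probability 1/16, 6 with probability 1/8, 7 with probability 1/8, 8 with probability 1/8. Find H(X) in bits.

Each probability is a power of 1/2, so log₂(1/p) is an integer.
H = Σ p·log₂(1/p) = 1/8·3 + 1/16·4 + 1/8·3 + 1/8·3 + 1/8·3 + 1/16·4 + 1/8·3 + 1/8·3 + 1/8·3 = 3.125 bits.

3.125 bits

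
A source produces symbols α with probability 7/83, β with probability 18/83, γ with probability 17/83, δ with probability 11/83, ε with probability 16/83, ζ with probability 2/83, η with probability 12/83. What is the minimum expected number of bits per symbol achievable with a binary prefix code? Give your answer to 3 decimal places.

2.687 bits/symbol

Repeatedly combine the two least-probable nodes; the expected code length is the sum of the merged weights.
merge 2/83 + 7/83 → 9/83
merge 9/83 + 11/83 → 20/83
merge 12/83 + 16/83 → 28/83
merge 17/83 + 18/83 → 35/83
merge 20/83 + 28/83 → 48/83
merge 35/83 + 48/83 → 1
L = 9/83 + 20/83 + 28/83 + 35/83 + 48/83 + 1 = 223/83 ≈ 2.687 bits/symbol.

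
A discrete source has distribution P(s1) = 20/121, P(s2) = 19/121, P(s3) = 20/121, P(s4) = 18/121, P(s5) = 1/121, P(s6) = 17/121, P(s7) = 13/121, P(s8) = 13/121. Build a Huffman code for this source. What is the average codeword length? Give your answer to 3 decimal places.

Repeatedly combine the two least-probable nodes; the expected code length is the sum of the merged weights.
merge 1/121 + 13/121 → 14/121
merge 13/121 + 14/121 → 27/121
merge 17/121 + 18/121 → 35/121
merge 19/121 + 20/121 → 39/121
merge 20/121 + 27/121 → 47/121
merge 35/121 + 39/121 → 74/121
merge 47/121 + 74/121 → 1
L = 14/121 + 27/121 + 35/121 + 39/121 + 47/121 + 74/121 + 1 = 357/121 ≈ 2.950 bits/symbol.

2.950 bits/symbol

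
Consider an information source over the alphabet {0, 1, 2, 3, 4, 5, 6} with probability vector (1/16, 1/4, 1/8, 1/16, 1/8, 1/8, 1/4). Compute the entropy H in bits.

Each probability is a power of 1/2, so log₂(1/p) is an integer.
H = Σ p·log₂(1/p) = 1/16·4 + 1/4·2 + 1/8·3 + 1/16·4 + 1/8·3 + 1/8·3 + 1/4·2 = 2.625 bits.

2.625 bits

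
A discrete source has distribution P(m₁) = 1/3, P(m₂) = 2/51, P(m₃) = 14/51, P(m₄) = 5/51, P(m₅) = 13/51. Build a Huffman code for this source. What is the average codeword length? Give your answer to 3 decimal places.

2.137 bits/symbol

Repeatedly combine the two least-probable nodes; the expected code length is the sum of the merged weights.
merge 2/51 + 5/51 → 7/51
merge 7/51 + 13/51 → 20/51
merge 14/51 + 1/3 → 31/51
merge 20/51 + 31/51 → 1
L = 7/51 + 20/51 + 31/51 + 1 = 109/51 ≈ 2.137 bits/symbol.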